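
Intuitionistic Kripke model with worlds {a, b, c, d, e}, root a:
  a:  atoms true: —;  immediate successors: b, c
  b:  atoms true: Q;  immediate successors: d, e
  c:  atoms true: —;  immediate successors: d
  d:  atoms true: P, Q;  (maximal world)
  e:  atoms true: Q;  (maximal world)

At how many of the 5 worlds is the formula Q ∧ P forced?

1

a: does not force it — a ⊮ Q ∧ P since a fails Q.
b: does not force it.
c: does not force it.
d: forces it.
e: does not force it.
Worlds forcing the formula: {d}.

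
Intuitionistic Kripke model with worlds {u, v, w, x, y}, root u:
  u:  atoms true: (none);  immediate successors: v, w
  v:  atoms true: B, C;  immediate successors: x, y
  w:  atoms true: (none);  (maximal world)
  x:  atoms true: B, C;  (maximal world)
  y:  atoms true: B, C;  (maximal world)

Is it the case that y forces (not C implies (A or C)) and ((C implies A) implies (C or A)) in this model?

Yes

y forces (not C implies (A or C)) and ((C implies A) implies (C or A)) since y forces both conjuncts.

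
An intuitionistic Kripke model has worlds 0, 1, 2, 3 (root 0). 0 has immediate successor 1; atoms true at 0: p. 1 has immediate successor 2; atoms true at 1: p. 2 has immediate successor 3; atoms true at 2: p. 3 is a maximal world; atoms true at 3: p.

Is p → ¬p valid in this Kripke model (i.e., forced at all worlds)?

Not every world: 0 ⊮ p → ¬p.
0 ⊮ p → ¬p: already at 0 itself, 0 ⊩ p but 0 ⊮ ¬p.
0 ⊮ ¬p since 0 is accessible from 0 and 0 ⊩ p.

No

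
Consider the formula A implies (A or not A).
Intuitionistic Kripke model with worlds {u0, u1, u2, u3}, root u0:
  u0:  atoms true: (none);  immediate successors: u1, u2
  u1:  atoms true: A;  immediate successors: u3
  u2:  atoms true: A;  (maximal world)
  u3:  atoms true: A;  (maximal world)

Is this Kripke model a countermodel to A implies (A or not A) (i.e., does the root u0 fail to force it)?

u0 forces A implies (A or not A): every world accessible from u0 that forces A (namely u1, u2, u3) also forces A or not A.
So the root u0 forces A implies (A or not A); the model is not a countermodel.

No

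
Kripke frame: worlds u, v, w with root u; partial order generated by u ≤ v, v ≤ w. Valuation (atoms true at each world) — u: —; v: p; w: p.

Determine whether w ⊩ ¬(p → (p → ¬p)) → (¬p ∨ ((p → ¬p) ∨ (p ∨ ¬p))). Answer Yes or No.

w ⊩ ¬(p → (p → ¬p)) → (¬p ∨ ((p → ¬p) ∨ (p ∨ ¬p))): every world accessible from w that forces ¬(p → (p → ¬p)) (namely w) also forces ¬p ∨ ((p → ¬p) ∨ (p ∨ ¬p)).

Yes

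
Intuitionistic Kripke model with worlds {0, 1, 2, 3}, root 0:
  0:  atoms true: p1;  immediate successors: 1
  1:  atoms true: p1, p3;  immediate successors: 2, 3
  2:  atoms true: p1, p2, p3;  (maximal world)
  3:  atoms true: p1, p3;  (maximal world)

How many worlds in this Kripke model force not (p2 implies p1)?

0: does not force it — 0 does not force not (p2 implies p1) since 0 is accessible from 0 and 0 forces p2 implies p1.
1: does not force it.
2: does not force it.
3: does not force it.
Worlds forcing the formula: { }.

0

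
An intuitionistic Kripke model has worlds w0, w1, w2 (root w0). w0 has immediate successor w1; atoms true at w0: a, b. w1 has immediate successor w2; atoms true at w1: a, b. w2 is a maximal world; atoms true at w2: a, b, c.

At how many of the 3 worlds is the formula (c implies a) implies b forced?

3

w0: forces it.
w1: forces it.
w2: forces it.
Worlds forcing the formula: {w0, w1, w2}.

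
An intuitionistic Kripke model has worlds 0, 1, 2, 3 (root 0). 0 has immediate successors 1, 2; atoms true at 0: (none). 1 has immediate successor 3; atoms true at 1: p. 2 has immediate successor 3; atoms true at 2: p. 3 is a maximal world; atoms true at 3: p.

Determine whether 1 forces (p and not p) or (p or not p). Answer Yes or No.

1 forces (p and not p) or (p or not p) via the disjunct p or not p.

Yes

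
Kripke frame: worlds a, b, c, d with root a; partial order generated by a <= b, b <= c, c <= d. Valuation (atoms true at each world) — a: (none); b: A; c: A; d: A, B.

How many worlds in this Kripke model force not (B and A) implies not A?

a: forces it.
b: forces it.
c: forces it.
d: forces it.
Worlds forcing the formula: {a, b, c, d}.

4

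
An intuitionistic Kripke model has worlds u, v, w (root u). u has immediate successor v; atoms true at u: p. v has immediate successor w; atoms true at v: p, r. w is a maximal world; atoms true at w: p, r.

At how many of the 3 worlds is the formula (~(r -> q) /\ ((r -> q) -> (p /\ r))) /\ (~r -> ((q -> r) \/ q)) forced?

u: forces it.
v: forces it.
w: forces it.
Worlds forcing the formula: {u, v, w}.

3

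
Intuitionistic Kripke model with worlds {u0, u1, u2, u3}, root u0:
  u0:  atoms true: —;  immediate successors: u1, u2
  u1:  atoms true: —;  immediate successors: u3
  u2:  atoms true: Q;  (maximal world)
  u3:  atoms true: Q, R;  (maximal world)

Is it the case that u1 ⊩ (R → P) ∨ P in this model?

u1 ⊮ (R → P) ∨ P: neither disjunct is forced at u1.
u1 ⊮ R → P: at the accessible world u3, u3 ⊩ R but u3 ⊮ P.
u3 lacks atom P, so u3 ⊮ P.

No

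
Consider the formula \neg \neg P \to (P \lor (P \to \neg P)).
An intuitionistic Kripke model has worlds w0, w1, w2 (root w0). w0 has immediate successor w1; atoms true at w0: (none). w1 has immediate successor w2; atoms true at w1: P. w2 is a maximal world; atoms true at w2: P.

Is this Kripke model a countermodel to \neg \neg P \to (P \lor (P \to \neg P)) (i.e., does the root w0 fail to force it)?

w0 \nVdash \neg \neg P \to (P \lor (P \to \neg P)): already at w0 itself, w0 \Vdash \neg \neg P but w0 \nVdash P \lor (P \to \neg P).
w0 \nVdash P \lor (P \to \neg P): neither disjunct is forced at w0.
w0 lacks atom P, so w0 \nVdash P.
So the root w0 does not force \neg \neg P \to (P \lor (P \to \neg P)); the model is a countermodel.

Yes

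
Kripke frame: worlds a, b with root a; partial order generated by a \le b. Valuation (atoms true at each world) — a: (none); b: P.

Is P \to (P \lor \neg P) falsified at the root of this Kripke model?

No

a \Vdash P \to (P \lor \neg P): every world accessible from a that forces P (namely b) also forces P \lor \neg P.
So the root a forces P \to (P \lor \neg P); the model is not a countermodel.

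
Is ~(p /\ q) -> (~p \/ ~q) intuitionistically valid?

No

This is the constructively invalid direction of De Morgan's law for conjunction, which is not intuitionistically valid.
A Kripke countermodel: worlds 0, 1, 2; order generated by 0 <= 1, 0 <= 2; atoms true at each world — 0:{}; 1:{p}; 2:{q}.
0 ||-/- ~(p /\ q) -> (~p \/ ~q): already at 0 itself, 0 ||- ~(p /\ q) but 0 ||-/- ~p \/ ~q.
0 ||-/- ~p \/ ~q: neither disjunct is forced at 0.
0 ||-/- ~p since 1 is accessible from 0 and 1 ||- p.
So the root 0 does not force the formula.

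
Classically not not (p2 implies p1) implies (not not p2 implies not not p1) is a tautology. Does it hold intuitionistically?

Yes

This is the distribution of double negation over implication, which is intuitionistically derivable.
Assume not not (p2 implies p1) and not not p2; suppose not p1. Then p2 implies p1 would give not p2 (by contraposition), contradicting not not p2; so not (p2 implies p1), contradicting not not (p2 implies p1). Hence not not p1.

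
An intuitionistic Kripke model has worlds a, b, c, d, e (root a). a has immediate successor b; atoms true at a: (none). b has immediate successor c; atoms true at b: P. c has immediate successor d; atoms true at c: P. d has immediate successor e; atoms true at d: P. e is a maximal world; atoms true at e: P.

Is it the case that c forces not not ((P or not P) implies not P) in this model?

c does not force not not ((P or not P) implies not P) since c is accessible from c and c forces not ((P or not P) implies not P).
c forces not ((P or not P) implies not P): no world accessible from c forces (P or not P) implies not P.

No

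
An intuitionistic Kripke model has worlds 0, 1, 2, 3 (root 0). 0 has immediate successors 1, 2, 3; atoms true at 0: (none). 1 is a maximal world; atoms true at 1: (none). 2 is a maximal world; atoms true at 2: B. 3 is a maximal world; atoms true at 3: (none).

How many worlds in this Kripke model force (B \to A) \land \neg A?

2

0: does not force it — 0 \nVdash (B \to A) \land \neg A since 0 fails B \to A.
1: forces it.
2: does not force it — 2 \nVdash (B \to A) \land \neg A since 2 fails B \to A.
3: forces it.
Worlds forcing the formula: {1, 3}.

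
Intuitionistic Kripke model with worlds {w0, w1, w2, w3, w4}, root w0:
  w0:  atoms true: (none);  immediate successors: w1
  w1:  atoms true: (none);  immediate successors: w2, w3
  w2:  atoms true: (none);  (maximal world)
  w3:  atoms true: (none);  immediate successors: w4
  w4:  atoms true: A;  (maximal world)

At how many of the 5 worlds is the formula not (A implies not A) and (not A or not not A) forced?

w0: does not force it — w0 does not force not (A implies not A) and (not A or not not A) since w0 fails not (A implies not A).
w1: does not force it — w1 does not force not (A implies not A) and (not A or not not A) since w1 fails not (A implies not A).
w2: does not force it — w2 does not force not (A implies not A) and (not A or not not A) since w2 fails not (A implies not A).
w3: forces it.
w4: forces it.
Worlds forcing the formula: {w3, w4}.

2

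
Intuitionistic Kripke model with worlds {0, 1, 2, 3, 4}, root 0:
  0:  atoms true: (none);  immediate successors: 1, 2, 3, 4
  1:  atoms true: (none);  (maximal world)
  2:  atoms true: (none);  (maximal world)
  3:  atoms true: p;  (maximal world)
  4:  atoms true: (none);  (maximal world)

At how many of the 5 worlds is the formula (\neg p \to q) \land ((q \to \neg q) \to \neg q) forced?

1

0: does not force it — 0 \nVdash (\neg p \to q) \land ((q \to \neg q) \to \neg q) since 0 fails \neg p \to q.
1: does not force it — 1 \nVdash (\neg p \to q) \land ((q \to \neg q) \to \neg q) since 1 fails \neg p \to q.
2: does not force it — 2 \nVdash (\neg p \to q) \land ((q \to \neg q) \to \neg q) since 2 fails \neg p \to q.
3: forces it.
4: does not force it.
Worlds forcing the formula: {3}.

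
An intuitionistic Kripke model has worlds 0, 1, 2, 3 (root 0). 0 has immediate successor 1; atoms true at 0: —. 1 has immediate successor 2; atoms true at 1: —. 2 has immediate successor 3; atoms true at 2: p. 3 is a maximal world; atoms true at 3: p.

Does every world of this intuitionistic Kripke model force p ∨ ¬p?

No

Not every world: 0 ⊮ p ∨ ¬p.
0 ⊮ p ∨ ¬p: neither disjunct is forced at 0.
0 lacks atom p, so 0 ⊮ p.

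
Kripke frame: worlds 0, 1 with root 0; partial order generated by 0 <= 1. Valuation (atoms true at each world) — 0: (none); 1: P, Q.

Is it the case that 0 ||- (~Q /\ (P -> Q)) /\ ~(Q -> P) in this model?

No

0 ||-/- (~Q /\ (P -> Q)) /\ ~(Q -> P) since 0 fails ~Q /\ (P -> Q).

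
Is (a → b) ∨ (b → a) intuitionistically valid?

No

This is the Gödel–Dummett linearity axiom, which is not intuitionistically valid.
A Kripke countermodel: worlds 0, 1, 2; order generated by 0 ≤ 1, 0 ≤ 2; atoms true at each world — 0:{}; 1:{a}; 2:{b}.
0 ⊮ (a → b) ∨ (b → a): neither disjunct is forced at 0.
0 ⊮ a → b: at the accessible world 1, 1 ⊩ a but 1 ⊮ b.
1 lacks atom b, so 1 ⊮ b.
So the root 0 does not force the formula.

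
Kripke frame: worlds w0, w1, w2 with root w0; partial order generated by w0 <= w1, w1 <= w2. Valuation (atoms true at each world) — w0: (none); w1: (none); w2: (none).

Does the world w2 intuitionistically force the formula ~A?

w2 ||- ~A: no world accessible from w2 forces A.

Yes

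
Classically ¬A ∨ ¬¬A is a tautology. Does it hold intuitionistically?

This is the weak law of excluded middle, which is not intuitionistically valid.
A Kripke countermodel: worlds u, v, w; order generated by u ≤ v, u ≤ w; atoms true at each world — u:{}; v:{A}; w:{}.
u ⊮ ¬A ∨ ¬¬A: neither disjunct is forced at u.
u ⊮ ¬A since v is accessible from u and v ⊩ A.
So the root u does not force the formula.

No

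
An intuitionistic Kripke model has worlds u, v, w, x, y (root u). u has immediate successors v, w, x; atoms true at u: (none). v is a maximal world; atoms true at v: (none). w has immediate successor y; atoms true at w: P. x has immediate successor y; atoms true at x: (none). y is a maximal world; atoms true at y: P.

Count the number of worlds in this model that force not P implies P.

u: does not force it — u does not force not P implies P: at the accessible world v, v forces not P but v does not force P.
v: does not force it — v does not force not P implies P: already at v itself, v forces not P but v does not force P.
w: forces it.
x: forces it.
y: forces it.
Worlds forcing the formula: {w, x, y}.

3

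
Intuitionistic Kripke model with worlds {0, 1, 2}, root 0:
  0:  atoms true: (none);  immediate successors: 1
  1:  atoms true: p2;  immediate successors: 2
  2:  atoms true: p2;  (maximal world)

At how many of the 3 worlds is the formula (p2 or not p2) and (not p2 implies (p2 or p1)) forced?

0: does not force it — 0 does not force (p2 or not p2) and (not p2 implies (p2 or p1)) since 0 fails p2 or not p2.
1: forces it.
2: forces it.
Worlds forcing the formula: {1, 2}.

2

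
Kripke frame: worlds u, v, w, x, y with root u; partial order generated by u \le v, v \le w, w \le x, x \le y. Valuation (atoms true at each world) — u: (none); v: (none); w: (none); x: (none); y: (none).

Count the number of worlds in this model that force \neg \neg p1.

u: does not force it — u \nVdash \neg \neg p1 since u is accessible from u and u \Vdash \neg p1.
v: does not force it.
w: does not force it.
x: does not force it.
y: does not force it.
Worlds forcing the formula: { }.

0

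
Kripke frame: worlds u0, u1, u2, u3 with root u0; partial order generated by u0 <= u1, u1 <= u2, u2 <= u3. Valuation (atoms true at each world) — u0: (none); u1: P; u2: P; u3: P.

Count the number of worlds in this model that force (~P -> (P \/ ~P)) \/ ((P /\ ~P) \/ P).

u0: forces it.
u1: forces it.
u2: forces it.
u3: forces it.
Worlds forcing the formula: {u0, u1, u2, u3}.

4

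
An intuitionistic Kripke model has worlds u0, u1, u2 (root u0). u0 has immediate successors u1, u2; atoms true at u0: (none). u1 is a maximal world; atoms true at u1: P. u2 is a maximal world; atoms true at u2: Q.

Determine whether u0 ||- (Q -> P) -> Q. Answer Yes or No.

u0 ||-/- (Q -> P) -> Q: at the accessible world u1, u1 ||- Q -> P but u1 ||-/- Q.
u1 lacks atom Q, so u1 ||-/- Q.

No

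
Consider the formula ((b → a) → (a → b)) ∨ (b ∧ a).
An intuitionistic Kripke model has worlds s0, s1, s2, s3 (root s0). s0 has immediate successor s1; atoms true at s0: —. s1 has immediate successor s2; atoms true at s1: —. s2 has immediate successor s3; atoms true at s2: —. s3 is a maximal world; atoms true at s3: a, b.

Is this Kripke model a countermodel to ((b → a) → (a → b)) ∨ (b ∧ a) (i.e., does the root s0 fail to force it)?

s0 ⊩ ((b → a) → (a → b)) ∨ (b ∧ a) via the disjunct (b → a) → (a → b).
So the root s0 forces ((b → a) → (a → b)) ∨ (b ∧ a); the model is not a countermodel.

No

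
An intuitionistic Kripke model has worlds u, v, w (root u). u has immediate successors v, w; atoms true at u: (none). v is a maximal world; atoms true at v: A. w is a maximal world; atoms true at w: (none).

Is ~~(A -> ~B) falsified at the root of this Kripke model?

u ||- ~~(A -> ~B): no world accessible from u forces ~(A -> ~B).
So the root u forces ~~(A -> ~B); the model is not a countermodel.

No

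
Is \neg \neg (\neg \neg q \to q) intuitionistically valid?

Yes

This is the double negation of double-negation elimination, which is intuitionistically derivable.
By Glivenko's theorem the double negation of any classical propositional tautology is intuitionistically provable; \neg \neg q \to q is classically a tautology.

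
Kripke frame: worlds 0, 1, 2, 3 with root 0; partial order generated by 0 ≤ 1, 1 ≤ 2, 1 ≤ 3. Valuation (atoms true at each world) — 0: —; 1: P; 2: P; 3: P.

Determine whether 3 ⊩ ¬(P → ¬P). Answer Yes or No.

Yes

3 ⊩ ¬(P → ¬P): no world accessible from 3 forces P → ¬P.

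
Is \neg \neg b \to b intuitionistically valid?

No

This is double-negation elimination, which is not intuitionistically valid.
A Kripke countermodel: worlds s0, s1; order generated by s0 \le s1; atoms true at each world — s0:{}; s1:{b}.
s0 \nVdash \neg \neg b \to b: already at s0 itself, s0 \Vdash \neg \neg b but s0 \nVdash b.
s0 lacks atom b, so s0 \nVdash b.
So the root s0 does not force the formula.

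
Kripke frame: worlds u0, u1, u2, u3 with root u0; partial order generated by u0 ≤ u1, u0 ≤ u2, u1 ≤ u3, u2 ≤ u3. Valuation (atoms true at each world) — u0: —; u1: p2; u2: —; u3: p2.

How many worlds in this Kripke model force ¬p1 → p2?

2

u0: does not force it — u0 ⊮ ¬p1 → p2: already at u0 itself, u0 ⊩ ¬p1 but u0 ⊮ p2.
u1: forces it.
u2: does not force it — u2 ⊮ ¬p1 → p2: already at u2 itself, u2 ⊩ ¬p1 but u2 ⊮ p2.
u3: forces it.
Worlds forcing the formula: {u1, u3}.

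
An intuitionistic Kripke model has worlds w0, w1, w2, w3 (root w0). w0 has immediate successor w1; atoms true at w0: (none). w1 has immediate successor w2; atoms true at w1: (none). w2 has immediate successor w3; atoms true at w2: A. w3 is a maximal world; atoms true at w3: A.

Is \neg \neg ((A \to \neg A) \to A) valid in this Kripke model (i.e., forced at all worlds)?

w0 \Vdash \neg \neg ((A \to \neg A) \to A): no world accessible from w0 forces \neg ((A \to \neg A) \to A).
Since the root w0 forces \neg \neg ((A \to \neg A) \to A) and forcing is persistent (monotone upward), every world forces it.

Yes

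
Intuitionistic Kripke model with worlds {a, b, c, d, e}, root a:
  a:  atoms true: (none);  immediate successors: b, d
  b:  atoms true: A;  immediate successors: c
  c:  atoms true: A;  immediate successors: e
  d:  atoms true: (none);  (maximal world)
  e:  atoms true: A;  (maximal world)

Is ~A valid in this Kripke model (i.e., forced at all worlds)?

No

Not every world: a ||-/- ~A.
a ||-/- ~A since b is accessible from a and b ||- A.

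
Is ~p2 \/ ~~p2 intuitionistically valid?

This is the weak law of excluded middle, which is not intuitionistically valid.
A Kripke countermodel: worlds s0, s1, s2; order generated by s0 <= s1, s0 <= s2; atoms true at each world — s0:{}; s1:{p2}; s2:{}.
s0 ||-/- ~p2 \/ ~~p2: neither disjunct is forced at s0.
s0 ||-/- ~p2 since s1 is accessible from s0 and s1 ||- p2.
So the root s0 does not force the formula.

No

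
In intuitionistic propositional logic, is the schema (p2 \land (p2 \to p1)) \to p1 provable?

Yes

This is modus ponens in implicational form, which is intuitionistically derivable.
If a world forces p2 and p2 \to p1, then applying the implication at that world (which is accessible from itself) gives p1.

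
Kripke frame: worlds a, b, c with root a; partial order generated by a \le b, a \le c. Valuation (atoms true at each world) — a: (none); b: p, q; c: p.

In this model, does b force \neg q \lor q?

b \Vdash \neg q \lor q via the disjunct q.

Yes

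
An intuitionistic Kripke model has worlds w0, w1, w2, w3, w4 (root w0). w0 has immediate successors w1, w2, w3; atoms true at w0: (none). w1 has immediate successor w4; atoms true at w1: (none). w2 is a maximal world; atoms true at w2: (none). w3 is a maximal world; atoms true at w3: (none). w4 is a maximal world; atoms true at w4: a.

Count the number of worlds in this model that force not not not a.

w0: does not force it — w0 does not force not not not a since w1 is accessible from w0 and w1 forces not not a.
w1: does not force it — w1 does not force not not not a since w1 is accessible from w1 and w1 forces not not a.
w2: forces it.
w3: forces it.
w4: does not force it — w4 does not force not not not a since w4 is accessible from w4 and w4 forces not not a.
Worlds forcing the formula: {w2, w3}.

2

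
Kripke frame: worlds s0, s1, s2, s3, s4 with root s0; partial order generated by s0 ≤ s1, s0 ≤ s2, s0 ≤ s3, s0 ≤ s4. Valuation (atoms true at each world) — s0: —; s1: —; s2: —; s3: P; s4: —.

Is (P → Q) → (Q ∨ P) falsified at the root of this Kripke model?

s0 ⊮ (P → Q) → (Q ∨ P): at the accessible world s1, s1 ⊩ P → Q but s1 ⊮ Q ∨ P.
s1 ⊮ Q ∨ P: neither disjunct is forced at s1.
s1 lacks atom Q, so s1 ⊮ Q.
So the root s0 does not force (P → Q) → (Q ∨ P); the model is a countermodel.

Yes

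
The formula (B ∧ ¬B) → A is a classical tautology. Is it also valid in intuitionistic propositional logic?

This is an instance of ex falso quodlibet, which is intuitionistically derivable.
No world can force both B and ¬B, so the antecedent B ∧ ¬B is never forced and the implication holds vacuously at every world.

Yes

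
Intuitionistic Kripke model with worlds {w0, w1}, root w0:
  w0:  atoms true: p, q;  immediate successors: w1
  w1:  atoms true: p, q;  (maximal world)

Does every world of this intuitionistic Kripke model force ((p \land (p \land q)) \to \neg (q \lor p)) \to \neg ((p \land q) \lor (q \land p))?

Yes

w0 \Vdash ((p \land (p \land q)) \to \neg (q \lor p)) \to \neg ((p \land q) \lor (q \land p)) vacuously: no world accessible from w0 forces the antecedent (p \land (p \land q)) \to \neg (q \lor p).
Since the root w0 forces ((p \land (p \land q)) \to \neg (q \lor p)) \to \neg ((p \land q) \lor (q \land p)) and forcing is persistent (monotone upward), every world forces it.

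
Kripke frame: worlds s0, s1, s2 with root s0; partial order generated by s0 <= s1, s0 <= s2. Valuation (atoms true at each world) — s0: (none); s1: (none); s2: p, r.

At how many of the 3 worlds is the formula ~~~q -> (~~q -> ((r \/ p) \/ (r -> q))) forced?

3

s0: forces it.
s1: forces it.
s2: forces it.
Worlds forcing the formula: {s0, s1, s2}.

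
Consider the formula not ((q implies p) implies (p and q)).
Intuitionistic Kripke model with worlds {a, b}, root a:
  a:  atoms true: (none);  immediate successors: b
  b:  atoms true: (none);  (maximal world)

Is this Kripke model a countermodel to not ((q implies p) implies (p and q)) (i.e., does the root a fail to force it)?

a forces not ((q implies p) implies (p and q)): no world accessible from a forces (q implies p) implies (p and q).
So the root a forces not ((q implies p) implies (p and q)); the model is not a countermodel.

No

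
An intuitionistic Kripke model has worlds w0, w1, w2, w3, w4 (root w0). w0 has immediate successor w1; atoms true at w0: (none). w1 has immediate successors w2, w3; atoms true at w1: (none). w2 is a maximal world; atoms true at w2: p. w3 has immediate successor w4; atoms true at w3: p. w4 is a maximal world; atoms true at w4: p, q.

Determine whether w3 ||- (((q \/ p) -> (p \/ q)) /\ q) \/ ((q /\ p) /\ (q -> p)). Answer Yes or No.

w3 ||-/- (((q \/ p) -> (p \/ q)) /\ q) \/ ((q /\ p) /\ (q -> p)): neither disjunct is forced at w3.
w3 ||-/- ((q \/ p) -> (p \/ q)) /\ q since w3 fails q.

No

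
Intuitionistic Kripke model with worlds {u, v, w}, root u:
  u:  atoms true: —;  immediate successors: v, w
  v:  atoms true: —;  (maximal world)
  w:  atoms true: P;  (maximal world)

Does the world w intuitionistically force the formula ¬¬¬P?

w ⊮ ¬¬¬P since w is accessible from w and w ⊩ ¬¬P.
w ⊩ ¬¬P: no world accessible from w forces ¬P.

No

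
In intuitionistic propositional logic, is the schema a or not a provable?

This is the law of excluded middle, which is not intuitionistically valid.
A Kripke countermodel: worlds w0, w1; order generated by w0 <= w1; atoms true at each world — w0:{}; w1:{a}.
w0 does not force a or not a: neither disjunct is forced at w0.
w0 lacks atom a, so w0 does not force a.
So the root w0 does not force the formula.

No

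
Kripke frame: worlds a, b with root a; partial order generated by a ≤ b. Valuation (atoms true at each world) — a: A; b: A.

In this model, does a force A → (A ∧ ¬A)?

No

a ⊮ A → (A ∧ ¬A): already at a itself, a ⊩ A but a ⊮ A ∧ ¬A.
a ⊮ A ∧ ¬A since a fails ¬A.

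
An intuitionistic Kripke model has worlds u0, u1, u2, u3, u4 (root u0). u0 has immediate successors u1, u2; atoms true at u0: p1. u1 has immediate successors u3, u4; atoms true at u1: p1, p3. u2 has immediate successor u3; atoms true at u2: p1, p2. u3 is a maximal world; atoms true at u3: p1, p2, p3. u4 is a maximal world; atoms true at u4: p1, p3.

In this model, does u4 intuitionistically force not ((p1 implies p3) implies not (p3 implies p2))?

No

u4 does not force not ((p1 implies p3) implies not (p3 implies p2)) since u4 is accessible from u4 and u4 forces (p1 implies p3) implies not (p3 implies p2).
u4 forces (p1 implies p3) implies not (p3 implies p2): every world accessible from u4 that forces p1 implies p3 (namely u4) also forces not (p3 implies p2).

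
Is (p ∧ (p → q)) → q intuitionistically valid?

Yes

This is modus ponens in implicational form, which is intuitionistically derivable.
If a world forces p and p → q, then applying the implication at that world (which is accessible from itself) gives q.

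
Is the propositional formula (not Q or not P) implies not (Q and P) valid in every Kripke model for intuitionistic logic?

This is a constructively valid De Morgan direction (disjunction of negations to negated conjunction), which is intuitionistically derivable.
If not Q holds at a world then no accessible world forces Q, hence none forces Q and P; likewise for not P.

Yes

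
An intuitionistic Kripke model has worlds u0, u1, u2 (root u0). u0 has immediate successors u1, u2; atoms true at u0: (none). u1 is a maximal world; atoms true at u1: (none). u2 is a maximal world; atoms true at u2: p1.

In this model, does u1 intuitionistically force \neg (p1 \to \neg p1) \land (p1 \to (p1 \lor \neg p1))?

u1 \nVdash \neg (p1 \to \neg p1) \land (p1 \to (p1 \lor \neg p1)) since u1 fails \neg (p1 \to \neg p1).

No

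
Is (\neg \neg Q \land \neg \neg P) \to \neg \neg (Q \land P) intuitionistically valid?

This is the distribution of double negation over conjunction, which is intuitionistically derivable.
Assume \neg \neg Q, \neg \neg P, and \neg (Q \land P). From Q we'd get \neg P (since Q \land P is refuted), contradicting \neg \neg P; so \neg Q, contradicting \neg \neg Q.

Yes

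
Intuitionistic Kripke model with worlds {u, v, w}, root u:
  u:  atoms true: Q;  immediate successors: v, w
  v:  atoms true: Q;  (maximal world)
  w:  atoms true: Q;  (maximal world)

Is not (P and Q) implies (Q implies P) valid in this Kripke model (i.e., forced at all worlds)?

Not every world: u does not force not (P and Q) implies (Q implies P).
u does not force not (P and Q) implies (Q implies P): already at u itself, u forces not (P and Q) but u does not force Q implies P.
u does not force Q implies P: already at u itself, u forces Q but u does not force P.
u lacks atom P, so u does not force P.

No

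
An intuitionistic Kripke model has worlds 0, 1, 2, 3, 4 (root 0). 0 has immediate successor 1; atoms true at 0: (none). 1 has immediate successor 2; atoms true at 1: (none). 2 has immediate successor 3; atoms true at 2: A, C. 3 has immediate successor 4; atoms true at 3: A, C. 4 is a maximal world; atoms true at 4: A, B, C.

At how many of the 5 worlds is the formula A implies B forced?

1

0: does not force it — 0 does not force A implies B: at the accessible world 2, 2 forces A but 2 does not force B.
1: does not force it — 1 does not force A implies B: at the accessible world 2, 2 forces A but 2 does not force B.
2: does not force it — 2 does not force A implies B: already at 2 itself, 2 forces A but 2 does not force B.
3: does not force it.
4: forces it.
Worlds forcing the formula: {4}.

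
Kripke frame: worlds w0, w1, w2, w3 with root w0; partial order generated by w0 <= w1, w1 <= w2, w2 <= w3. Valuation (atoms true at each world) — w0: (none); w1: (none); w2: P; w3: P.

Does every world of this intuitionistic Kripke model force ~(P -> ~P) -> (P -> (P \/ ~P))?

Yes

w0 ||- ~(P -> ~P) -> (P -> (P \/ ~P)): every world accessible from w0 that forces ~(P -> ~P) (namely w0, w1, w2, w3) also forces P -> (P \/ ~P).
Since the root w0 forces ~(P -> ~P) -> (P -> (P \/ ~P)) and forcing is persistent (monotone upward), every world forces it.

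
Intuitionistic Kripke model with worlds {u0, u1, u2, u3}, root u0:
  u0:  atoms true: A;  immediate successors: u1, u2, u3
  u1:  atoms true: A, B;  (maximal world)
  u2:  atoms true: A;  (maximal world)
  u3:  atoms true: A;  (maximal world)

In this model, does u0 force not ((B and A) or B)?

u0 does not force not ((B and A) or B) since u1 is accessible from u0 and u1 forces (B and A) or B.
u1 forces (B and A) or B via the disjunct B and A.

No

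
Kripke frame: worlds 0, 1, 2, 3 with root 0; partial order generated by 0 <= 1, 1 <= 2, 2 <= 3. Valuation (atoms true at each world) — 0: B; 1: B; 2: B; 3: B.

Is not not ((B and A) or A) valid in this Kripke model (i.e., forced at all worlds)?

Not every world: 0 does not force not not ((B and A) or A).
0 does not force not not ((B and A) or A) since 0 is accessible from 0 and 0 forces not ((B and A) or A).
0 forces not ((B and A) or A): no world accessible from 0 forces (B and A) or A.

No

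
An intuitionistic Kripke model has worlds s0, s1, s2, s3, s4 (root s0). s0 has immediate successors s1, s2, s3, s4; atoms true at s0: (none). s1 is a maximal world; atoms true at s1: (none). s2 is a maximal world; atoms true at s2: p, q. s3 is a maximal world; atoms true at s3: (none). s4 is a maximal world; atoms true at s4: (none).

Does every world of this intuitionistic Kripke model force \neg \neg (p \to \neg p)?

No

Not every world: s0 \nVdash \neg \neg (p \to \neg p).
s0 \nVdash \neg \neg (p \to \neg p) since s2 is accessible from s0 and s2 \Vdash \neg (p \to \neg p).
s2 \Vdash \neg (p \to \neg p): no world accessible from s2 forces p \to \neg p.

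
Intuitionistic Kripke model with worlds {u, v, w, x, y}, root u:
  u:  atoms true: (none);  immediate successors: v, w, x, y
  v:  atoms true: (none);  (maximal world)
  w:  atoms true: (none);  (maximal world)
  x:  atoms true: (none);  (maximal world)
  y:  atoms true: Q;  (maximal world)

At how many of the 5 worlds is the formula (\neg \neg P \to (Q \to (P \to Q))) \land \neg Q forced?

3

u: does not force it — u \nVdash (\neg \neg P \to (Q \to (P \to Q))) \land \neg Q since u fails \neg Q.
v: forces it.
w: forces it.
x: forces it.
y: does not force it — y \nVdash (\neg \neg P \to (Q \to (P \to Q))) \land \neg Q since y fails \neg Q.
Worlds forcing the formula: {v, w, x}.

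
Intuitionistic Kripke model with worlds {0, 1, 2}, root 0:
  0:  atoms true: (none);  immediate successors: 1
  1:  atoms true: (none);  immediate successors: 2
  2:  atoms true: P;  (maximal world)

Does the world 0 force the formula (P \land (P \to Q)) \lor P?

0 \nVdash (P \land (P \to Q)) \lor P: neither disjunct is forced at 0.
0 \nVdash P \land (P \to Q) since 0 fails P.

No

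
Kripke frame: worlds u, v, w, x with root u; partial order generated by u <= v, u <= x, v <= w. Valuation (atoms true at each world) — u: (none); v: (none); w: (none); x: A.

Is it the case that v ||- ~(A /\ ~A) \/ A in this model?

Yes

v ||- ~(A /\ ~A) \/ A via the disjunct ~(A /\ ~A).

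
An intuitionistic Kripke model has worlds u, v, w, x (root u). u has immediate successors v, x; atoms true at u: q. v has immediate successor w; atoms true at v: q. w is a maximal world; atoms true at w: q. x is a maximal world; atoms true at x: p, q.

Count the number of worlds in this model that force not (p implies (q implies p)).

u: does not force it — u does not force not (p implies (q implies p)) since u is accessible from u and u forces p implies (q implies p).
v: does not force it — v does not force not (p implies (q implies p)) since v is accessible from v and v forces p implies (q implies p).
w: does not force it.
x: does not force it.
Worlds forcing the formula: { }.

0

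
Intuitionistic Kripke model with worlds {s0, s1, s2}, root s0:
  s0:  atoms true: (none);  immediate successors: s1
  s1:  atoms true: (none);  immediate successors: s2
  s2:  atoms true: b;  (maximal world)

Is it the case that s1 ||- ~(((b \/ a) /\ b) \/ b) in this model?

s1 ||-/- ~(((b \/ a) /\ b) \/ b) since s2 is accessible from s1 and s2 ||- ((b \/ a) /\ b) \/ b.
s2 ||- ((b \/ a) /\ b) \/ b via the disjunct (b \/ a) /\ b.

No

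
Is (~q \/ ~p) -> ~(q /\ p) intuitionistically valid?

This is a constructively valid De Morgan direction (disjunction of negations to negated conjunction), which is intuitionistically derivable.
If ~q holds at a world then no accessible world forces q, hence none forces q /\ p; likewise for ~p.

Yes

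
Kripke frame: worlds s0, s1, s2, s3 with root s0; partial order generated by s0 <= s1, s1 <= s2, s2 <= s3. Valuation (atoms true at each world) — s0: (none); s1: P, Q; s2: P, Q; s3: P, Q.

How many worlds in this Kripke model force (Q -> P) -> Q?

3

s0: does not force it — s0 ||-/- (Q -> P) -> Q: already at s0 itself, s0 ||- Q -> P but s0 ||-/- Q.
s1: forces it.
s2: forces it.
s3: forces it.
Worlds forcing the formula: {s1, s2, s3}.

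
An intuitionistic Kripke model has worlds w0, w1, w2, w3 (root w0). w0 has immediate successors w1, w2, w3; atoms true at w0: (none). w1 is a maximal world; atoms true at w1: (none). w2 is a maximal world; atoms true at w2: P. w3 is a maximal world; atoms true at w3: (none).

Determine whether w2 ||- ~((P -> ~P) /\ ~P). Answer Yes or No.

Yes

w2 ||- ~((P -> ~P) /\ ~P): no world accessible from w2 forces (P -> ~P) /\ ~P.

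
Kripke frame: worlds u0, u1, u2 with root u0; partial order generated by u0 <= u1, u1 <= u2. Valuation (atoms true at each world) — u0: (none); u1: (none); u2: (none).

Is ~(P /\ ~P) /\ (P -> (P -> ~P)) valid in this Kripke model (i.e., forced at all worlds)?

u0 ||- ~(P /\ ~P) /\ (P -> (P -> ~P)) since u0 forces both conjuncts.
Since the root u0 forces ~(P /\ ~P) /\ (P -> (P -> ~P)) and forcing is persistent (monotone upward), every world forces it.

Yes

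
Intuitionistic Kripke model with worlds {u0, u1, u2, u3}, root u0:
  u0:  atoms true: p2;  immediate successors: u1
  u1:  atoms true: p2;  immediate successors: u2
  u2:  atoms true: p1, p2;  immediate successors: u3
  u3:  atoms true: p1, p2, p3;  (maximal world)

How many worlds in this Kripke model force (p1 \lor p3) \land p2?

2

u0: does not force it — u0 \nVdash (p1 \lor p3) \land p2 since u0 fails p1 \lor p3.
u1: does not force it — u1 \nVdash (p1 \lor p3) \land p2 since u1 fails p1 \lor p3.
u2: forces it.
u3: forces it.
Worlds forcing the formula: {u2, u3}.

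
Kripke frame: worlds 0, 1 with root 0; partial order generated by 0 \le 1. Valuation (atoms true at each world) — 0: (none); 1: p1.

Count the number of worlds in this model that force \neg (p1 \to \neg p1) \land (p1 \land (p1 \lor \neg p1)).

0: does not force it — 0 \nVdash \neg (p1 \to \neg p1) \land (p1 \land (p1 \lor \neg p1)) since 0 fails p1 \land (p1 \lor \neg p1).
1: forces it.
Worlds forcing the formula: {1}.

1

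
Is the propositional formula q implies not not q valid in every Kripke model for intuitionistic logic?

This is double-negation introduction, which is intuitionistically derivable.
If a world forces q then every accessible world forces q (persistence), so none forces not q; hence not not q.

Yes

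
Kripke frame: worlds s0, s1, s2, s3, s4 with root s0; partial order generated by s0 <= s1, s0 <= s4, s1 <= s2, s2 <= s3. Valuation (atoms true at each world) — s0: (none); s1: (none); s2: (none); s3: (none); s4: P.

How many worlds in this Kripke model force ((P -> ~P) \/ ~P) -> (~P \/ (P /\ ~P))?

5

s0: forces it.
s1: forces it.
s2: forces it.
s3: forces it.
s4: forces it.
Worlds forcing the formula: {s0, s1, s2, s3, s4}.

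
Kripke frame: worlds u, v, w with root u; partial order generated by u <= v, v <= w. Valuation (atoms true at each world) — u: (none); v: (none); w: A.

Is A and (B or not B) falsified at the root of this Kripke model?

Yes

u does not force A and (B or not B) since u fails A.
So the root u does not force A and (B or not B); the model is a countermodel.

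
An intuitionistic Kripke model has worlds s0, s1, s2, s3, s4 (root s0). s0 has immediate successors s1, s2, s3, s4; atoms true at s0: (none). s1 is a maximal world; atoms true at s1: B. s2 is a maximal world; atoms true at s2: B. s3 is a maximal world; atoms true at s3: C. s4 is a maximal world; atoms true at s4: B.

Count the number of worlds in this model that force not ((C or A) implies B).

s0: does not force it — s0 does not force not ((C or A) implies B) since s1 is accessible from s0 and s1 forces (C or A) implies B.
s1: does not force it — s1 does not force not ((C or A) implies B) since s1 is accessible from s1 and s1 forces (C or A) implies B.
s2: does not force it — s2 does not force not ((C or A) implies B) since s2 is accessible from s2 and s2 forces (C or A) implies B.
s3: forces it.
s4: does not force it.
Worlds forcing the formula: {s3}.

1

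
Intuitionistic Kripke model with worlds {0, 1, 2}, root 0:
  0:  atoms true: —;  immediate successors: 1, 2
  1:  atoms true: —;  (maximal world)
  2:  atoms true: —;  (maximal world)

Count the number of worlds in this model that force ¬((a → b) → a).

0: forces it.
1: forces it.
2: forces it.
Worlds forcing the formula: {0, 1, 2}.

3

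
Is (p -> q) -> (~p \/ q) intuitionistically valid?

This is the material-implication-as-disjunction principle, which is not intuitionistically valid.
A Kripke countermodel: worlds s0, s1; order generated by s0 <= s1; atoms true at each world — s0:{}; s1:{p,q}.
s0 ||-/- (p -> q) -> (~p \/ q): already at s0 itself, s0 ||- p -> q but s0 ||-/- ~p \/ q.
s0 ||-/- ~p \/ q: neither disjunct is forced at s0.
s0 ||-/- ~p since s1 is accessible from s0 and s1 ||- p.
So the root s0 does not force the formula.

No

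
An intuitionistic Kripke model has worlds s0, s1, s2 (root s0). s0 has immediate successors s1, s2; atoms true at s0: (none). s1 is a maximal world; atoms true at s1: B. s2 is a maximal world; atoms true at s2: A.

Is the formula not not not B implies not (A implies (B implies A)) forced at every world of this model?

Not every world: s0 does not force not not not B implies not (A implies (B implies A)).
s0 does not force not not not B implies not (A implies (B implies A)): at the accessible world s2, s2 forces not not not B but s2 does not force not (A implies (B implies A)).
s2 does not force not (A implies (B implies A)) since s2 is accessible from s2 and s2 forces A implies (B implies A).
s2 forces A implies (B implies A): every world accessible from s2 that forces A (namely s2) also forces B implies A.

No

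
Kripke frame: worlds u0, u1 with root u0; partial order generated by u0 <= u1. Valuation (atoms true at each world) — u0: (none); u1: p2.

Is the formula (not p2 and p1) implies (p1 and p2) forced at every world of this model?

u0 forces (not p2 and p1) implies (p1 and p2) vacuously: no world accessible from u0 forces the antecedent not p2 and p1.
Since the root u0 forces (not p2 and p1) implies (p1 and p2) and forcing is persistent (monotone upward), every world forces it.

Yes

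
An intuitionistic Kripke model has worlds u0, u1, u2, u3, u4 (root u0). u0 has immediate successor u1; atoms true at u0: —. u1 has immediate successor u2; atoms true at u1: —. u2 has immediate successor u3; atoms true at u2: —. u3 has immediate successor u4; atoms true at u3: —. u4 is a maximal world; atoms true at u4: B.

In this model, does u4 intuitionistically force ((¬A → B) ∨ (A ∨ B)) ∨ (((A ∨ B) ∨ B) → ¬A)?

u4 ⊩ ((¬A → B) ∨ (A ∨ B)) ∨ (((A ∨ B) ∨ B) → ¬A) via the disjunct (¬A → B) ∨ (A ∨ B).

Yes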